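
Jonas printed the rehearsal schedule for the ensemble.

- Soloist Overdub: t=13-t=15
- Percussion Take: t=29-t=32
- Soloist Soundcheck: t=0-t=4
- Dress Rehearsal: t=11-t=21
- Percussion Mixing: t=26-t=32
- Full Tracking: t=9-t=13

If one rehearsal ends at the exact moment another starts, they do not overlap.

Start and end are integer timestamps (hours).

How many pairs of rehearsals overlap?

Sorted by start: Soloist Soundcheck, Full Tracking, Dress Rehearsal, Soloist Overdub, Percussion Mixing, Percussion Take.
Full Tracking starts after Soloist Soundcheck ends; Soloist Soundcheck is clear from here.
Dress Rehearsal starts before Full Tracking ends → Full Tracking and Dress Rehearsal overlap.
Soloist Overdub starts exactly when Full Tracking ends (back-to-back, no overlap); Full Tracking is clear from here.
Soloist Overdub starts before Dress Rehearsal ends → Dress Rehearsal and Soloist Overdub overlap.
Percussion Mixing starts after Dress Rehearsal ends; Dress Rehearsal is clear from here.
Percussion Mixing starts after Soloist Overdub ends; Soloist Overdub is clear from here.
Percussion Take starts before Percussion Mixing ends → Percussion Mixing and Percussion Take overlap.
Overlapping pairs: Dress Rehearsal & Full Tracking, Dress Rehearsal & Soloist Overdub, Percussion Mixing & Percussion Take — 3 in total.

3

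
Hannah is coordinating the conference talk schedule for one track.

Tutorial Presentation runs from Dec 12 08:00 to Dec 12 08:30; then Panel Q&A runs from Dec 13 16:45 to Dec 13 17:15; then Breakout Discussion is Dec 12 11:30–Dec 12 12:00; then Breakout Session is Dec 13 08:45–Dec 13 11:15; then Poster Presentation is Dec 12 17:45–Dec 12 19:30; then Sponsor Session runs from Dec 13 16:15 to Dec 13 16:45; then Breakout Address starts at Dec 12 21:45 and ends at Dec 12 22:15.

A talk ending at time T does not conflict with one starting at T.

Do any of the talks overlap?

Sorted by start: Tutorial Presentation, Breakout Discussion, Poster Presentation, Breakout Address, Breakout Session, Sponsor Session, Panel Q&A.
Breakout Discussion starts after Tutorial Presentation ends, so nothing later overlaps Tutorial Presentation either.
Poster Presentation starts after Breakout Discussion ends, so nothing later overlaps Breakout Discussion either.
Breakout Address starts after Poster Presentation ends, so nothing later overlaps Poster Presentation either.
Breakout Session starts after Breakout Address ends, so nothing later overlaps Breakout Address either.
Sponsor Session starts after Breakout Session ends, so nothing later overlaps Breakout Session either.
Panel Q&A starts exactly when Sponsor Session ends (back-to-back, no overlap).
Every pair is clear; the schedule has no overlaps.

No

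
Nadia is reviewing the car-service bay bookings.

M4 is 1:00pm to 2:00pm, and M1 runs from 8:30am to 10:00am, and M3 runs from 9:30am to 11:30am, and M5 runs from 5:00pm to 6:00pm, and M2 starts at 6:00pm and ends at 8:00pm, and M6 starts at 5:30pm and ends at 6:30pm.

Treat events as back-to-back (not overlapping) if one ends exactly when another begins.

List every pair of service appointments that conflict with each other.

M1 & M3, M2 & M6, M5 & M6

Check each pair: they overlap iff neither finishes before the other starts.
Sorted by start: M1, M3, M4, M5, M6, M2.
M3 starts before M1 ends → M1 and M3 overlap.
M4 starts after M1 ends, so M1 has no further overlaps.
M4 starts after M3 ends, so M3 has no further overlaps.
M5 starts after M4 ends, so M4 has no further overlaps.
M6 starts before M5 ends → M5 and M6 overlap.
M2 starts exactly when M5 ends (back-to-back, no overlap).
M2 starts before M6 ends → M6 and M2 overlap.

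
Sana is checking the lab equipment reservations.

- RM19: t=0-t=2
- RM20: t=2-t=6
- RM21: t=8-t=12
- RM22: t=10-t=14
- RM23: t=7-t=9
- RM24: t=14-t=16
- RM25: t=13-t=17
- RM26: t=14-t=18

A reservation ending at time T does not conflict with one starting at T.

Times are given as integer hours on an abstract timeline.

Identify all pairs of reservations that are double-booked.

Two intervals overlap when each starts before the other ends.
Sorted by start: RM19, RM20, RM23, RM21, RM22, RM25, RM24, RM26.
RM20 starts exactly when RM19 ends (back-to-back, no overlap); RM19 is clear from here.
RM23 starts after RM20 ends; RM20 is clear from here.
RM21 starts before RM23 ends → RM23 and RM21 overlap.
RM22 starts after RM23 ends; RM23 is clear from here.
RM22 starts before RM21 ends → RM21 and RM22 overlap.
RM25 starts after RM21 ends; RM21 is clear from here.
RM25 starts before RM22 ends → RM22 and RM25 overlap.
RM24 starts exactly when RM22 ends (back-to-back, no overlap); RM22 is clear from here.
RM24 starts before RM25 ends → RM25 and RM24 overlap.
RM26 starts before RM25 ends → RM25 and RM26 overlap.
RM26 starts before RM24 ends → RM24 and RM26 overlap.

RM21 & RM22, RM21 & RM23, RM22 & RM25, RM24 & RM25, RM24 & RM26, RM25 & RM26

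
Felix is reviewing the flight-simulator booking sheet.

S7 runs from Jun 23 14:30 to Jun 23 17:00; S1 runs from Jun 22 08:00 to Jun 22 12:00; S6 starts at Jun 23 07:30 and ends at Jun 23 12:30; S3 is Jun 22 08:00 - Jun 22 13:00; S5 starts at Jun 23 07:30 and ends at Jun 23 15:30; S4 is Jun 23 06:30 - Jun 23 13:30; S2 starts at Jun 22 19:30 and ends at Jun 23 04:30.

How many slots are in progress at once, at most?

3

Sort all start/end points and keep a running count:
Jun 22 08:00 start S1 → 1
Jun 22 08:00 start S3 → 2
Jun 22 12:00 end S1 → 1
Jun 22 13:00 end S3 → 0
Jun 22 19:30 start S2 → 1
Jun 23 04:30 end S2 → 0
Jun 23 06:30 start S4 → 1
Jun 23 07:30 start S5 → 2
Jun 23 07:30 start S6 → 3
Jun 23 12:30 end S6 → 2
Jun 23 13:30 end S4 → 1
Jun 23 14:30 start S7 → 2
Jun 23 15:30 end S5 → 1
Jun 23 17:00 end S7 → 0
Peak is 3, at Jun 23 07:30 (S4, S5, S6).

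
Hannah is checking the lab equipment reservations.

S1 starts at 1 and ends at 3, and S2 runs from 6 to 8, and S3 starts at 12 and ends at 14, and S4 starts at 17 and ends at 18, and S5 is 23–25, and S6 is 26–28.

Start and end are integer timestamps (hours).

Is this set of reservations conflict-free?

Check each pair: they overlap iff neither finishes before the other starts.
Sorted by start: S1, S2, S3, S4, S5, S6.
S2 starts after S1 ends, so nothing later overlaps S1 either.
S3 starts after S2 ends, so nothing later overlaps S2 either.
S4 starts after S3 ends, so nothing later overlaps S3 either.
S5 starts after S4 ends, so nothing later overlaps S4 either.
S6 starts after S5 ends.
Every pair is clear; the schedule has no overlaps.

Yes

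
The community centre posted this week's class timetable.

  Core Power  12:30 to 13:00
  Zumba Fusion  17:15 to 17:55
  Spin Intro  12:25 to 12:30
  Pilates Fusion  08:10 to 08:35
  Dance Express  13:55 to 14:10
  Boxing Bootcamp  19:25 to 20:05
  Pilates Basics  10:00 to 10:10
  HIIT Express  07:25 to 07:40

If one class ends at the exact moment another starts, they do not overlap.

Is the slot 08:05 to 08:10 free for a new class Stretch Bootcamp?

Yes — the slot is free

HIIT Express: ends 07:40 at or before Stretch Bootcamp starts 08:05 → clear.
Pilates Fusion: starts 08:10 at or after Stretch Bootcamp ends 08:10 → clear.
Pilates Basics: starts 10:00 at or after Stretch Bootcamp ends 08:10 → clear.
Spin Intro: starts 12:25 at or after Stretch Bootcamp ends 08:10 → clear.
Core Power: starts 12:30 at or after Stretch Bootcamp ends 08:10 → clear.
Dance Express: starts 13:55 at or after Stretch Bootcamp ends 08:10 → clear.
Zumba Fusion: starts 17:15 at or after Stretch Bootcamp ends 08:10 → clear.
Boxing Bootcamp: starts 19:25 at or after Stretch Bootcamp ends 08:10 → clear.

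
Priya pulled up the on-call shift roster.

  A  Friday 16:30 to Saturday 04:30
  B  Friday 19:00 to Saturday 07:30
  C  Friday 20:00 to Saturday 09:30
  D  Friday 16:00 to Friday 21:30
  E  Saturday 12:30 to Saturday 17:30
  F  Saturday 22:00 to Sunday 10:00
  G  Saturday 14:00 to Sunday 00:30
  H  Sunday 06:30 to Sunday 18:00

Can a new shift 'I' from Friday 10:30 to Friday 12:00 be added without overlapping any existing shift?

D: starts Friday 16:00 at or after I ends Friday 12:00 → clear.
A: starts Friday 16:30 at or after I ends Friday 12:00 → clear.
B: starts Friday 19:00 at or after I ends Friday 12:00 → clear.
C: starts Friday 20:00 at or after I ends Friday 12:00 → clear.
E: starts Saturday 12:30 at or after I ends Friday 12:00 → clear.
G: starts Saturday 14:00 at or after I ends Friday 12:00 → clear.
F: starts Saturday 22:00 at or after I ends Friday 12:00 → clear.
H: starts Sunday 06:30 at or after I ends Friday 12:00 → clear.

Yes — the slot is free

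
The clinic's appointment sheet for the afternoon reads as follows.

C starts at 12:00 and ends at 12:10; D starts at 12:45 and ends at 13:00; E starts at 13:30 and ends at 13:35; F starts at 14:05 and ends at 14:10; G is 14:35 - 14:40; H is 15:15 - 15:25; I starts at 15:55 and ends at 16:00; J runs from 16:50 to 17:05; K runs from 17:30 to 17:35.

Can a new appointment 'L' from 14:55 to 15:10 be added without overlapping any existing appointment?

Yes — the slot is free

C: ends 12:10 at or before L starts 14:55 → clear.
D: ends 13:00 at or before L starts 14:55 → clear.
E: ends 13:35 at or before L starts 14:55 → clear.
F: ends 14:10 at or before L starts 14:55 → clear.
G: ends 14:40 at or before L starts 14:55 → clear.
H: starts 15:15 at or after L ends 15:10 → clear.
I: starts 15:55 at or after L ends 15:10 → clear.
J: starts 16:50 at or after L ends 15:10 → clear.
K: starts 17:30 at or after L ends 15:10 → clear.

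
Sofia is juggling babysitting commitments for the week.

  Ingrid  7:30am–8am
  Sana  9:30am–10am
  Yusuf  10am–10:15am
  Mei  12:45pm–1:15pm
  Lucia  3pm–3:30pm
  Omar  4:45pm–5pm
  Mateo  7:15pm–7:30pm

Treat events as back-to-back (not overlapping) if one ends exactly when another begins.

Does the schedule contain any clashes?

No

Sorted by start: Ingrid, Sana, Yusuf, Mei, Lucia, Omar, Mateo.
Sana starts after Ingrid ends, so Ingrid has no further overlaps.
Yusuf starts exactly when Sana ends (back-to-back, no overlap), so Sana has no further overlaps.
Mei starts after Yusuf ends, so Yusuf has no further overlaps.
Lucia starts after Mei ends, so Mei has no further overlaps.
Omar starts after Lucia ends, so Lucia has no further overlaps.
Mateo starts after Omar ends.
Every pair is clear; the schedule has no overlaps.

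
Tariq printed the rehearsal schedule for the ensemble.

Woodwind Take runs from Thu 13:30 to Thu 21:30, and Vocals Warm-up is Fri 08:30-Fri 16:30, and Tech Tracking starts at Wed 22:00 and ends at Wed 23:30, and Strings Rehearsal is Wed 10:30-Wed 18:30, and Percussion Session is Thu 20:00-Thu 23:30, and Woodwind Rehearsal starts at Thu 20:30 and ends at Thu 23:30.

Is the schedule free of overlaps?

No

Sorted by start: Strings Rehearsal, Tech Tracking, Woodwind Take, Percussion Session, Woodwind Rehearsal, Vocals Warm-up.
Tech Tracking starts after Strings Rehearsal ends; Strings Rehearsal is clear from here.
Woodwind Take starts after Tech Tracking ends; Tech Tracking is clear from here.
Percussion Session starts before Woodwind Take ends → Woodwind Take and Percussion Session overlap.
That's a conflict, so the schedule is not conflict-free.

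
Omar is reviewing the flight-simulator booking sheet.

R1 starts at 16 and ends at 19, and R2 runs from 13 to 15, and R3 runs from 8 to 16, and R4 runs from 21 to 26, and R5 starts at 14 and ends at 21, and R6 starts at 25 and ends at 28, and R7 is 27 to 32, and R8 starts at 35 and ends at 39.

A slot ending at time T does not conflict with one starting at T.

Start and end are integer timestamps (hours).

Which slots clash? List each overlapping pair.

Sorted by start: R3, R2, R5, R1, R4, R6, R7, R8.
R2 starts before R3 ends → R3 and R2 overlap.
R5 starts before R3 ends → R3 and R5 overlap.
R1 starts exactly when R3 ends (back-to-back, no overlap), so nothing later overlaps R3 either.
R5 starts before R2 ends → R2 and R5 overlap.
R1 starts after R2 ends, so nothing later overlaps R2 either.
R1 starts before R5 ends → R5 and R1 overlap.
R4 starts exactly when R5 ends (back-to-back, no overlap), so nothing later overlaps R5 either.
R4 starts after R1 ends, so nothing later overlaps R1 either.
R6 starts before R4 ends → R4 and R6 overlap.
R7 starts after R4 ends, so nothing later overlaps R4 either.
R7 starts before R6 ends → R6 and R7 overlap.
R8 starts after R6 ends.
R8 starts after R7 ends.

R1 & R5, R2 & R3, R2 & R5, R3 & R5, R4 & R6, R6 & R7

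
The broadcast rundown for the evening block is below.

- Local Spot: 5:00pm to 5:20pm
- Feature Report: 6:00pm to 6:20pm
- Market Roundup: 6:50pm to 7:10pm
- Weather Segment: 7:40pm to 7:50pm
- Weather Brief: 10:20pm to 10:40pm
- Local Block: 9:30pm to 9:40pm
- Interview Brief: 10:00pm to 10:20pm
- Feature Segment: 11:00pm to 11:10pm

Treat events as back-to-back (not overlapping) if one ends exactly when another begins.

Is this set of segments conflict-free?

Sorted by start: Local Spot, Feature Report, Market Roundup, Weather Segment, Local Block, Interview Brief, Weather Brief, Feature Segment.
Feature Report starts after Local Spot ends, so nothing later overlaps Local Spot either.
Market Roundup starts after Feature Report ends, so nothing later overlaps Feature Report either.
Weather Segment starts after Market Roundup ends, so nothing later overlaps Market Roundup either.
Local Block starts after Weather Segment ends, so nothing later overlaps Weather Segment either.
Interview Brief starts after Local Block ends, so nothing later overlaps Local Block either.
Weather Brief starts exactly when Interview Brief ends (back-to-back, no overlap), so nothing later overlaps Interview Brief either.
Feature Segment starts after Weather Brief ends.
Every pair is clear; the schedule has no overlaps.

Yes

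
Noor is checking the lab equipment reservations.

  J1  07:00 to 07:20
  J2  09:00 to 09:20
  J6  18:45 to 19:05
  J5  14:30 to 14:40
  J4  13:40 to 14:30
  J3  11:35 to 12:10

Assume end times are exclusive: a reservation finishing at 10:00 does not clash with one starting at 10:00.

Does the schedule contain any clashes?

No

Two intervals overlap when each starts before the other ends.
Sorted by start: J1, J2, J3, J4, J5, J6.
J2 starts after J1 ends, so nothing later overlaps J1 either.
J3 starts after J2 ends, so nothing later overlaps J2 either.
J4 starts after J3 ends, so nothing later overlaps J3 either.
J5 starts exactly when J4 ends (back-to-back, no overlap), so nothing later overlaps J4 either.
J6 starts after J5 ends.
Every pair is clear; the schedule has no overlaps.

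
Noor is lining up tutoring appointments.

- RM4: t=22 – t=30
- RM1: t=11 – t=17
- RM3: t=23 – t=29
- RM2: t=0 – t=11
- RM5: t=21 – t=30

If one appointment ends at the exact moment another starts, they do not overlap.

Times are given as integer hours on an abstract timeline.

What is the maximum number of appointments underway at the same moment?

Sweep the timeline, counting +1 at each start and −1 at each end (ends before starts at a tie):
t=0 start RM2 → 1
t=11 end RM2 → 0
t=11 start RM1 → 1
t=17 end RM1 → 0
t=21 start RM5 → 1
t=22 start RM4 → 2
t=23 start RM3 → 3
t=29 end RM3 → 2
t=30 end RM4 → 1
t=30 end RM5 → 0
Peak is 3, at t=23 (RM3, RM4, RM5).

3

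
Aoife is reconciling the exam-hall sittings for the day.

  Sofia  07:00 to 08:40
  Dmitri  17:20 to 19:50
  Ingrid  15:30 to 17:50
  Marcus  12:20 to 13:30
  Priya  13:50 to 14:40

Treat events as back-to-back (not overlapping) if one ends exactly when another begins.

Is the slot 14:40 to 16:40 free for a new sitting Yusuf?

Sofia: ends 08:40 at or before Yusuf starts 14:40 → clear.
Marcus: ends 13:30 at or before Yusuf starts 14:40 → clear.
Priya: ends 14:40 at or before Yusuf starts 14:40 → clear.
Ingrid: starts 15:30 before Yusuf ends 16:40, and ends 17:50 after Yusuf starts 14:40 → overlap.
Dmitri: starts 17:20 at or after Yusuf ends 16:40 → clear.
Yusuf overlaps Ingrid.

No — it overlaps Ingrid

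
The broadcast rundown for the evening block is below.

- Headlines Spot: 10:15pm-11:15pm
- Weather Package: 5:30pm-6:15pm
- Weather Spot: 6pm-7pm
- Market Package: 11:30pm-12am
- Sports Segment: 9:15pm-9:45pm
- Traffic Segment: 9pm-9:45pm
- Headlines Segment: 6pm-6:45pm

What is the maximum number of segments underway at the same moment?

Sort all start/end points and keep a running count:
5:30pm start Weather Package → 1
6pm start Headlines Segment → 2
6pm start Weather Spot → 3
6:15pm end Weather Package → 2
6:45pm end Headlines Segment → 1
7pm end Weather Spot → 0
9pm start Traffic Segment → 1
9:15pm start Sports Segment → 2
9:45pm end Sports Segment → 1
9:45pm end Traffic Segment → 0
10:15pm start Headlines Spot → 1
11:15pm end Headlines Spot → 0
11:30pm start Market Package → 1
12am end Market Package → 0
Peak is 3, at 6pm (Headlines Segment, Weather Package, Weather Spot).

3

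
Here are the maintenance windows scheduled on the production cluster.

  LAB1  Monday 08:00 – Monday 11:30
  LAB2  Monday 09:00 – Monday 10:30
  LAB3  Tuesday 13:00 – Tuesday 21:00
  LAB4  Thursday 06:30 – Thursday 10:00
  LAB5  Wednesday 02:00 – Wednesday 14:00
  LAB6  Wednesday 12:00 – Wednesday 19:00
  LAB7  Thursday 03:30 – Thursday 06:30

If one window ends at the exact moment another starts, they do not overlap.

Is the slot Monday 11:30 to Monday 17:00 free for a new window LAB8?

LAB1: ends Monday 11:30 at or before LAB8 starts Monday 11:30 → clear.
LAB2: ends Monday 10:30 at or before LAB8 starts Monday 11:30 → clear.
LAB3: starts Tuesday 13:00 at or after LAB8 ends Monday 17:00 → clear.
LAB5: starts Wednesday 02:00 at or after LAB8 ends Monday 17:00 → clear.
LAB6: starts Wednesday 12:00 at or after LAB8 ends Monday 17:00 → clear.
LAB7: starts Thursday 03:30 at or after LAB8 ends Monday 17:00 → clear.
LAB4: starts Thursday 06:30 at or after LAB8 ends Monday 17:00 → clear.

Yes — the slot is free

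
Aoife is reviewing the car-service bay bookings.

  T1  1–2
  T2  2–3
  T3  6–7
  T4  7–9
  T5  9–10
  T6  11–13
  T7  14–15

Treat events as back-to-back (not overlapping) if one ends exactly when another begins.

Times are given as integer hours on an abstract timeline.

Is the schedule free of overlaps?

Yes

Check each pair: they overlap iff neither finishes before the other starts.
Sorted by start: T1, T2, T3, T4, T5, T6, T7.
T2 starts exactly when T1 ends (back-to-back, no overlap); T1 is clear from here.
T3 starts after T2 ends; T2 is clear from here.
T4 starts exactly when T3 ends (back-to-back, no overlap); T3 is clear from here.
T5 starts exactly when T4 ends (back-to-back, no overlap); T4 is clear from here.
T6 starts after T5 ends; T5 is clear from here.
T7 starts after T6 ends.
Every pair is clear; the schedule has no overlaps.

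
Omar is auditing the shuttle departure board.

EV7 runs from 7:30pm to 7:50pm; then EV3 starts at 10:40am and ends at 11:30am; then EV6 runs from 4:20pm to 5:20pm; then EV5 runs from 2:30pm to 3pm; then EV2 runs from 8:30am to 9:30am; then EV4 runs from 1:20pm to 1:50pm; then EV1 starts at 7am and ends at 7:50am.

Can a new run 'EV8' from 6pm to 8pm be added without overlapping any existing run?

No — it overlaps EV7

EV1: ends 7:50am at or before EV8 starts 6pm → clear.
EV2: ends 9:30am at or before EV8 starts 6pm → clear.
EV3: ends 11:30am at or before EV8 starts 6pm → clear.
EV4: ends 1:50pm at or before EV8 starts 6pm → clear.
EV5: ends 3pm at or before EV8 starts 6pm → clear.
EV6: ends 5:20pm at or before EV8 starts 6pm → clear.
EV7: starts 7:30pm before EV8 ends 8pm, and ends 7:50pm after EV8 starts 6pm → overlap.
EV8 overlaps EV7.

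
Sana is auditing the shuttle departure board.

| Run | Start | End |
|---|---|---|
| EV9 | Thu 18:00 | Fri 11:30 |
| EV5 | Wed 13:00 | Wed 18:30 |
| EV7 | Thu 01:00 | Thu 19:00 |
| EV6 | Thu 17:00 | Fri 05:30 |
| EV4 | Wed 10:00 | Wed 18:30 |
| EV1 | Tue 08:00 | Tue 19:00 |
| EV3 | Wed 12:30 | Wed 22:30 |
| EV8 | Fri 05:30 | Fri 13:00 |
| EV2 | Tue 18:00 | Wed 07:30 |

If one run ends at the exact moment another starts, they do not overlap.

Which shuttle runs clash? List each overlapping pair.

EV1 & EV2, EV3 & EV4, EV3 & EV5, EV4 & EV5, EV6 & EV7, EV6 & EV9, EV7 & EV9, EV8 & EV9

Sorted by start: EV1, EV2, EV4, EV3, EV5, EV7, EV6, EV9, EV8.
EV2 starts before EV1 ends → EV1 and EV2 overlap.
EV4 starts after EV1 ends, so EV1 has no further overlaps.
EV4 starts after EV2 ends, so EV2 has no further overlaps.
EV3 starts before EV4 ends → EV4 and EV3 overlap.
EV5 starts before EV4 ends → EV4 and EV5 overlap.
EV7 starts after EV4 ends, so EV4 has no further overlaps.
EV5 starts before EV3 ends → EV3 and EV5 overlap.
EV7 starts after EV3 ends, so EV3 has no further overlaps.
EV7 starts after EV5 ends, so EV5 has no further overlaps.
EV6 starts before EV7 ends → EV7 and EV6 overlap.
EV9 starts before EV7 ends → EV7 and EV9 overlap.
EV8 starts after EV7 ends.
EV9 starts before EV6 ends → EV6 and EV9 overlap.
EV8 starts exactly when EV6 ends (back-to-back, no overlap).
EV8 starts before EV9 ends → EV9 and EV8 overlap.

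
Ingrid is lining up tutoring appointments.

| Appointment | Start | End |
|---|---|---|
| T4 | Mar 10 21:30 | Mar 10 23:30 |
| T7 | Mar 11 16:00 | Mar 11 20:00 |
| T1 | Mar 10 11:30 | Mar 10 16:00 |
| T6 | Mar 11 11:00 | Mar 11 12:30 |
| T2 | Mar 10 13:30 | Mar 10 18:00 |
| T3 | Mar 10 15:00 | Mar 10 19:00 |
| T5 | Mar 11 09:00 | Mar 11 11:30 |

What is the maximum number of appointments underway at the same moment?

3

Sweep the timeline, counting +1 at each start and −1 at each end (ends before starts at a tie):
Mar 10 11:30 start T1 → 1
Mar 10 13:30 start T2 → 2
Mar 10 15:00 start T3 → 3
Mar 10 16:00 end T1 → 2
Mar 10 18:00 end T2 → 1
Mar 10 19:00 end T3 → 0
Mar 10 21:30 start T4 → 1
Mar 10 23:30 end T4 → 0
Mar 11 09:00 start T5 → 1
Mar 11 11:00 start T6 → 2
Mar 11 11:30 end T5 → 1
Mar 11 12:30 end T6 → 0
Mar 11 16:00 start T7 → 1
Mar 11 20:00 end T7 → 0
Peak is 3, at Mar 10 15:00 (T1, T2, T3).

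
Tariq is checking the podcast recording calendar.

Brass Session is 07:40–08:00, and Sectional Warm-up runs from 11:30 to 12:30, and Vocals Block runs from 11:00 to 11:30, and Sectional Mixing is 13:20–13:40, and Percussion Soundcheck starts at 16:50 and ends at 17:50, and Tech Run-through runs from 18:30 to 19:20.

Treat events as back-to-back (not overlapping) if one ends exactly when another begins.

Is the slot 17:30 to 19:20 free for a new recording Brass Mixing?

Brass Session: ends 08:00 at or before Brass Mixing starts 17:30 → clear.
Vocals Block: ends 11:30 at or before Brass Mixing starts 17:30 → clear.
Sectional Warm-up: ends 12:30 at or before Brass Mixing starts 17:30 → clear.
Sectional Mixing: ends 13:40 at or before Brass Mixing starts 17:30 → clear.
Percussion Soundcheck: starts 16:50 before Brass Mixing ends 19:20, and ends 17:50 after Brass Mixing starts 17:30 → overlap.
Tech Run-through: starts 18:30 before Brass Mixing ends 19:20, and ends 19:20 after Brass Mixing starts 17:30 → overlap.
Brass Mixing overlaps Percussion Soundcheck, Tech Run-through.

No — it overlaps Percussion Soundcheck, Tech Run-through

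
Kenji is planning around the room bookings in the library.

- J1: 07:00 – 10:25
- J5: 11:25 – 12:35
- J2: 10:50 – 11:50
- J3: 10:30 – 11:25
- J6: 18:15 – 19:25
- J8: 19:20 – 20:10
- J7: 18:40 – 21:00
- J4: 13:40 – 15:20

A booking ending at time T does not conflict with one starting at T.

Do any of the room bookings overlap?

Two intervals overlap when each starts before the other ends.
Sorted by start: J1, J3, J2, J5, J4, J6, J7, J8.
J3 starts after J1 ends — done with J1.
J2 starts before J3 ends → J3 and J2 overlap.
That's a conflict, so the schedule is not conflict-free.

Yes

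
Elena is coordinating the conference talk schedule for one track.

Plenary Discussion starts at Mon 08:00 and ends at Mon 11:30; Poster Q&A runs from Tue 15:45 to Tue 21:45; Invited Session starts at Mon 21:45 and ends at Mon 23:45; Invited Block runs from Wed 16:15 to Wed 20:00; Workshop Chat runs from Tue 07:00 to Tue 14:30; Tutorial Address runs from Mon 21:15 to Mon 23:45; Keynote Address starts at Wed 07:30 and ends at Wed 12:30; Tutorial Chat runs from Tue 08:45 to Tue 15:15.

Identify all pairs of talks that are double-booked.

Sorted by start: Plenary Discussion, Tutorial Address, Invited Session, Workshop Chat, Tutorial Chat, Poster Q&A, Keynote Address, Invited Block.
Tutorial Address starts after Plenary Discussion ends — done with Plenary Discussion.
Invited Session starts before Tutorial Address ends → Tutorial Address and Invited Session overlap.
Workshop Chat starts after Tutorial Address ends — done with Tutorial Address.
Workshop Chat starts after Invited Session ends — done with Invited Session.
Tutorial Chat starts before Workshop Chat ends → Workshop Chat and Tutorial Chat overlap.
Poster Q&A starts after Workshop Chat ends — done with Workshop Chat.
Poster Q&A starts after Tutorial Chat ends — done with Tutorial Chat.
Keynote Address starts after Poster Q&A ends — done with Poster Q&A.
Invited Block starts after Keynote Address ends.

Invited Session & Tutorial Address, Tutorial Chat & Workshop Chat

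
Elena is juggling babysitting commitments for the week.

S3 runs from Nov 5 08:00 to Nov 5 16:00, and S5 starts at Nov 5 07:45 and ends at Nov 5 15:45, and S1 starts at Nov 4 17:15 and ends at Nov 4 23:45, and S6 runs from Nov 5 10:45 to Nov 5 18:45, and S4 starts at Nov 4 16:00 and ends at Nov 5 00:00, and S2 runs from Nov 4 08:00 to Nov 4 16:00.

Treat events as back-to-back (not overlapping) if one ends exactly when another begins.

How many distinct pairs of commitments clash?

Check each pair: they overlap iff neither finishes before the other starts.
Sorted by start: S2, S4, S1, S5, S3, S6.
S4 starts exactly when S2 ends (back-to-back, no overlap), so S2 has no further overlaps.
S1 starts before S4 ends → S4 and S1 overlap.
S5 starts after S4 ends, so S4 has no further overlaps.
S5 starts after S1 ends, so S1 has no further overlaps.
S3 starts before S5 ends → S5 and S3 overlap.
S6 starts before S5 ends → S5 and S6 overlap.
S6 starts before S3 ends → S3 and S6 overlap.
Overlapping pairs: S1 & S4, S3 & S5, S3 & S6, S5 & S6 — 4 in total.

4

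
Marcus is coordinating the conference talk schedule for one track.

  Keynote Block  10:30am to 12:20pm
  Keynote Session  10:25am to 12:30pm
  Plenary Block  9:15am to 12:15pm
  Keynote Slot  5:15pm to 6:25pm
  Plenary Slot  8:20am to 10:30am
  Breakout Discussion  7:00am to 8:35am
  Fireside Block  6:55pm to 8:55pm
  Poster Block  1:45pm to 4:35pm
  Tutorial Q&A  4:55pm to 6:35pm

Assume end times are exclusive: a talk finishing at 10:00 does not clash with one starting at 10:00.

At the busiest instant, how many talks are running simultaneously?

Walk through starts and ends in time order (an end at T is processed before a start at T):
7:00am start Breakout Discussion → 1
8:20am start Plenary Slot → 2
8:35am end Breakout Discussion → 1
9:15am start Plenary Block → 2
10:25am start Keynote Session → 3
10:30am end Plenary Slot → 2
10:30am start Keynote Block → 3
12:15pm end Plenary Block → 2
12:20pm end Keynote Block → 1
12:30pm end Keynote Session → 0
1:45pm start Poster Block → 1
4:35pm end Poster Block → 0
4:55pm start Tutorial Q&A → 1
5:15pm start Keynote Slot → 2
6:25pm end Keynote Slot → 1
6:35pm end Tutorial Q&A → 0
6:55pm start Fireside Block → 1
8:55pm end Fireside Block → 0
Peak is 3, at 10:25am (Keynote Session, Plenary Block, Plenary Slot).

3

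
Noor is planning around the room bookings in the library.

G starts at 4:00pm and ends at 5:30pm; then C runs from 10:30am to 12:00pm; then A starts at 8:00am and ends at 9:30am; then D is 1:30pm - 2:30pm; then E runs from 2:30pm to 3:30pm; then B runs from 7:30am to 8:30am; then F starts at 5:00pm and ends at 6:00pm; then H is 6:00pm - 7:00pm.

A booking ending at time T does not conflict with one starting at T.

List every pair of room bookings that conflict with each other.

A & B, F & G

Sorted by start: B, A, C, D, E, G, F, H.
A starts before B ends → B and A overlap.
C starts after B ends — done with B.
C starts after A ends — done with A.
D starts after C ends — done with C.
E starts exactly when D ends (back-to-back, no overlap) — done with D.
G starts after E ends — done with E.
F starts before G ends → G and F overlap.
H starts after G ends.
H starts exactly when F ends (back-to-back, no overlap).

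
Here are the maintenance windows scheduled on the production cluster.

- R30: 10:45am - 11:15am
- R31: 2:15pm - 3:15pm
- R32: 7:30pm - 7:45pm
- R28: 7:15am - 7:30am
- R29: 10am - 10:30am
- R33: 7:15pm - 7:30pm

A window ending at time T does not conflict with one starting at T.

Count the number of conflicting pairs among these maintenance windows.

Sorted by start: R28, R29, R30, R31, R33, R32.
R29 starts after R28 ends, so R28 has no further overlaps.
R30 starts after R29 ends, so R29 has no further overlaps.
R31 starts after R30 ends, so R30 has no further overlaps.
R33 starts after R31 ends, so R31 has no further overlaps.
R32 starts exactly when R33 ends (back-to-back, no overlap).
No pair overlaps.

0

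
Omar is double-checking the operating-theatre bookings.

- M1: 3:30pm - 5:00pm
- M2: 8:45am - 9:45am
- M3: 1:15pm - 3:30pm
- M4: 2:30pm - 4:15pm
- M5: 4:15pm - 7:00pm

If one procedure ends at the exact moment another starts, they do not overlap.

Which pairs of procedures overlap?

Check each pair: they overlap iff neither finishes before the other starts.
Sorted by start: M2, M3, M4, M1, M5.
M3 starts after M2 ends — done with M2.
M4 starts before M3 ends → M3 and M4 overlap.
M1 starts exactly when M3 ends (back-to-back, no overlap) — done with M3.
M1 starts before M4 ends → M4 and M1 overlap.
M5 starts exactly when M4 ends (back-to-back, no overlap).
M5 starts before M1 ends → M1 and M5 overlap.

M1 & M4, M1 & M5, M3 & M4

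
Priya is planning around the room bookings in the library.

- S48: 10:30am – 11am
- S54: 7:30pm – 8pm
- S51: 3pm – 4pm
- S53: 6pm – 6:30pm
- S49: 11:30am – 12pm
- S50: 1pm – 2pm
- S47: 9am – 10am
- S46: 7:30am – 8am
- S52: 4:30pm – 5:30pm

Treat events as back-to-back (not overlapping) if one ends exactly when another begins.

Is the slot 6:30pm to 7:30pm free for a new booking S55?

Yes — the slot is free

S46: ends 8am at or before S55 starts 6:30pm → clear.
S47: ends 10am at or before S55 starts 6:30pm → clear.
S48: ends 11am at or before S55 starts 6:30pm → clear.
S49: ends 12pm at or before S55 starts 6:30pm → clear.
S50: ends 2pm at or before S55 starts 6:30pm → clear.
S51: ends 4pm at or before S55 starts 6:30pm → clear.
S52: ends 5:30pm at or before S55 starts 6:30pm → clear.
S53: ends 6:30pm at or before S55 starts 6:30pm → clear.
S54: starts 7:30pm at or after S55 ends 7:30pm → clear.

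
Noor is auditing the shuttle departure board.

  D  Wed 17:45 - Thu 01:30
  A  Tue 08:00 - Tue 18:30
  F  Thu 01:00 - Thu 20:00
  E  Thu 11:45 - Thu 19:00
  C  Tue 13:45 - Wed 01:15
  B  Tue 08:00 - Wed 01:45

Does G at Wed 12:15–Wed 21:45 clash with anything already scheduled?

A: ends Tue 18:30 at or before G starts Wed 12:15 → clear.
B: ends Wed 01:45 at or before G starts Wed 12:15 → clear.
C: ends Wed 01:15 at or before G starts Wed 12:15 → clear.
D: starts Wed 17:45 before G ends Wed 21:45, and ends Thu 01:30 after G starts Wed 12:15 → overlap.
F: starts Thu 01:00 at or after G ends Wed 21:45 → clear.
E: starts Thu 11:45 at or after G ends Wed 21:45 → clear.
G overlaps D.

Yes — it overlaps D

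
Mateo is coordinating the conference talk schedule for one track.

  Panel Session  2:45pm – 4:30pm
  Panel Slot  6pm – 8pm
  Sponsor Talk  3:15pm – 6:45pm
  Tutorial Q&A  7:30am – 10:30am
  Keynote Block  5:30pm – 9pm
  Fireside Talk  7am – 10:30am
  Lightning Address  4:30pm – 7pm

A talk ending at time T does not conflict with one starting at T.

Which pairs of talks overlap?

Fireside Talk & Tutorial Q&A, Keynote Block & Lightning Address, Keynote Block & Panel Slot, Keynote Block & Sponsor Talk, Lightning Address & Panel Slot, Lightning Address & Sponsor Talk, Panel Session & Sponsor Talk, Panel Slot & Sponsor Talk

Sorted by start: Fireside Talk, Tutorial Q&A, Panel Session, Sponsor Talk, Lightning Address, Keynote Block, Panel Slot.
Tutorial Q&A starts before Fireside Talk ends → Fireside Talk and Tutorial Q&A overlap.
Panel Session starts after Fireside Talk ends — done with Fireside Talk.
Panel Session starts after Tutorial Q&A ends — done with Tutorial Q&A.
Sponsor Talk starts before Panel Session ends → Panel Session and Sponsor Talk overlap.
Lightning Address starts exactly when Panel Session ends (back-to-back, no overlap) — done with Panel Session.
Lightning Address starts before Sponsor Talk ends → Sponsor Talk and Lightning Address overlap.
Keynote Block starts before Sponsor Talk ends → Sponsor Talk and Keynote Block overlap.
Panel Slot starts before Sponsor Talk ends → Sponsor Talk and Panel Slot overlap.
Keynote Block starts before Lightning Address ends → Lightning Address and Keynote Block overlap.
Panel Slot starts before Lightning Address ends → Lightning Address and Panel Slot overlap.
Panel Slot starts before Keynote Block ends → Keynote Block and Panel Slot overlap.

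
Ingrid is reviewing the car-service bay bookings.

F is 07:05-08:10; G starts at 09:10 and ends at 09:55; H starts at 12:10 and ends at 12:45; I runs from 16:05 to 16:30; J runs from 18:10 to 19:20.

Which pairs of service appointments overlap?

Sorted by start: F, G, H, I, J.
G starts after F ends, so nothing later overlaps F either.
H starts after G ends, so nothing later overlaps G either.
I starts after H ends, so nothing later overlaps H either.
J starts after I ends.

no conflicts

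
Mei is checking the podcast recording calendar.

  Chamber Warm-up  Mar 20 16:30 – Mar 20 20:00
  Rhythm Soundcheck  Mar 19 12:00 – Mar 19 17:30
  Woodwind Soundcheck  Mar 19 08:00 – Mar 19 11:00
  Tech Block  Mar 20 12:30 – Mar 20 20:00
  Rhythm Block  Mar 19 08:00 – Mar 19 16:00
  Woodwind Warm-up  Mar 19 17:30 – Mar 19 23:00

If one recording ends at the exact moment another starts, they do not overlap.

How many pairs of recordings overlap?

Sorted by start: Rhythm Block, Woodwind Soundcheck, Rhythm Soundcheck, Woodwind Warm-up, Tech Block, Chamber Warm-up.
Woodwind Soundcheck starts before Rhythm Block ends → Rhythm Block and Woodwind Soundcheck overlap.
Rhythm Soundcheck starts before Rhythm Block ends → Rhythm Block and Rhythm Soundcheck overlap.
Woodwind Warm-up starts after Rhythm Block ends, so Rhythm Block has no further overlaps.
Rhythm Soundcheck starts after Woodwind Soundcheck ends, so Woodwind Soundcheck has no further overlaps.
Woodwind Warm-up starts exactly when Rhythm Soundcheck ends (back-to-back, no overlap), so Rhythm Soundcheck has no further overlaps.
Tech Block starts after Woodwind Warm-up ends, so Woodwind Warm-up has no further overlaps.
Chamber Warm-up starts before Tech Block ends → Tech Block and Chamber Warm-up overlap.
Overlapping pairs: Chamber Warm-up & Tech Block, Rhythm Block & Rhythm Soundcheck, Rhythm Block & Woodwind Soundcheck — 3 in total.

3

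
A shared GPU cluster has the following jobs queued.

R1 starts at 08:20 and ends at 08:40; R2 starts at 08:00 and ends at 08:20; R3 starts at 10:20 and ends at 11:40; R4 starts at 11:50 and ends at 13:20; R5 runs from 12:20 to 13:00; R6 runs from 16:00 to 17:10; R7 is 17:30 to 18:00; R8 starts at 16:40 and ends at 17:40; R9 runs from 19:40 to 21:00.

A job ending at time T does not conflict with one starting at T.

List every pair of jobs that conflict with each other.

Sorted by start: R2, R1, R3, R4, R5, R6, R8, R7, R9.
R1 starts exactly when R2 ends (back-to-back, no overlap), so nothing later overlaps R2 either.
R3 starts after R1 ends, so nothing later overlaps R1 either.
R4 starts after R3 ends, so nothing later overlaps R3 either.
R5 starts before R4 ends → R4 and R5 overlap.
R6 starts after R4 ends, so nothing later overlaps R4 either.
R6 starts after R5 ends, so nothing later overlaps R5 either.
R8 starts before R6 ends → R6 and R8 overlap.
R7 starts after R6 ends, so nothing later overlaps R6 either.
R7 starts before R8 ends → R8 and R7 overlap.
R9 starts after R8 ends.
R9 starts after R7 ends.

R4 & R5, R6 & R8, R7 & R8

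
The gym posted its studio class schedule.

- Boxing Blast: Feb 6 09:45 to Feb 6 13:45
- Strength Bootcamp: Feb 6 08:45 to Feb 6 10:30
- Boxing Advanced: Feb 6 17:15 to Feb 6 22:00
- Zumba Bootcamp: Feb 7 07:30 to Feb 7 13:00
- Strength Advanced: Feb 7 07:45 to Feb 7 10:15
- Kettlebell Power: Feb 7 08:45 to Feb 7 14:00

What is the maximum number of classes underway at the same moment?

Sort all start/end points and keep a running count:
Feb 6 08:45 start Strength Bootcamp → 1
Feb 6 09:45 start Boxing Blast → 2
Feb 6 10:30 end Strength Bootcamp → 1
Feb 6 13:45 end Boxing Blast → 0
Feb 6 17:15 start Boxing Advanced → 1
Feb 6 22:00 end Boxing Advanced → 0
Feb 7 07:30 start Zumba Bootcamp → 1
Feb 7 07:45 start Strength Advanced → 2
Feb 7 08:45 start Kettlebell Power → 3
Feb 7 10:15 end Strength Advanced → 2
Feb 7 13:00 end Zumba Bootcamp → 1
Feb 7 14:00 end Kettlebell Power → 0
Peak is 3, at Feb 7 08:45 (Kettlebell Power, Strength Advanced, Zumba Bootcamp).

3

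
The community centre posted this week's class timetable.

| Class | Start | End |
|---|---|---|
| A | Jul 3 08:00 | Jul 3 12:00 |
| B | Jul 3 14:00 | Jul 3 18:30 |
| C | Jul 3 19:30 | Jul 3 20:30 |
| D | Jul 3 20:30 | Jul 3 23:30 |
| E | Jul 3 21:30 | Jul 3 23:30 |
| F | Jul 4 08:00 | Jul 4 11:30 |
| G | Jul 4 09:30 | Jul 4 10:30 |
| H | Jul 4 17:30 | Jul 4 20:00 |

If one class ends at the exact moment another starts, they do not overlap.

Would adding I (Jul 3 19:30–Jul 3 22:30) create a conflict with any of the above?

A: ends Jul 3 12:00 at or before I starts Jul 3 19:30 → clear.
B: ends Jul 3 18:30 at or before I starts Jul 3 19:30 → clear.
C: starts Jul 3 19:30 before I ends Jul 3 22:30, and ends Jul 3 20:30 after I starts Jul 3 19:30 → overlap.
D: starts Jul 3 20:30 before I ends Jul 3 22:30, and ends Jul 3 23:30 after I starts Jul 3 19:30 → overlap.
E: starts Jul 3 21:30 before I ends Jul 3 22:30, and ends Jul 3 23:30 after I starts Jul 3 19:30 → overlap.
F: starts Jul 4 08:00 at or after I ends Jul 3 22:30 → clear.
G: starts Jul 4 09:30 at or after I ends Jul 3 22:30 → clear.
H: starts Jul 4 17:30 at or after I ends Jul 3 22:30 → clear.
I overlaps C, D, E.

Yes — it overlaps C, D, E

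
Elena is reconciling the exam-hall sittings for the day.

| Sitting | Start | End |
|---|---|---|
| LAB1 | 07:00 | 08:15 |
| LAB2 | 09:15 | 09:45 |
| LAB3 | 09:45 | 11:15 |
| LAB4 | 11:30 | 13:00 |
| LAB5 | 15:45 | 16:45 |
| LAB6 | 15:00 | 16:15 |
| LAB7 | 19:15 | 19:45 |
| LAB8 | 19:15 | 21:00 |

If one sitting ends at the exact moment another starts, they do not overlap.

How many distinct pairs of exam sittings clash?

2

Sorted by start: LAB1, LAB2, LAB3, LAB4, LAB6, LAB5, LAB7, LAB8.
LAB2 starts after LAB1 ends — done with LAB1.
LAB3 starts exactly when LAB2 ends (back-to-back, no overlap) — done with LAB2.
LAB4 starts after LAB3 ends — done with LAB3.
LAB6 starts after LAB4 ends — done with LAB4.
LAB5 starts before LAB6 ends → LAB6 and LAB5 overlap.
LAB7 starts after LAB6 ends — done with LAB6.
LAB7 starts after LAB5 ends — done with LAB5.
LAB8 starts before LAB7 ends → LAB7 and LAB8 overlap.
Overlapping pairs: LAB5 & LAB6, LAB7 & LAB8 — 2 in total.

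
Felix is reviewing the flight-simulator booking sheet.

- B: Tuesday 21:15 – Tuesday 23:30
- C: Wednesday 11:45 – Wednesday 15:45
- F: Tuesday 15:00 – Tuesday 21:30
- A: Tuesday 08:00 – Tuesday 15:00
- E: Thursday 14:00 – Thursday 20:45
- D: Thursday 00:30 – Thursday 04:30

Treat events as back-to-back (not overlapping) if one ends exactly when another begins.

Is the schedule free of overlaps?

No

Check each pair: they overlap iff neither finishes before the other starts.
Sorted by start: A, F, B, C, D, E.
F starts exactly when A ends (back-to-back, no overlap); A is clear from here.
B starts before F ends → F and B overlap.
That's a conflict, so the schedule is not conflict-free.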